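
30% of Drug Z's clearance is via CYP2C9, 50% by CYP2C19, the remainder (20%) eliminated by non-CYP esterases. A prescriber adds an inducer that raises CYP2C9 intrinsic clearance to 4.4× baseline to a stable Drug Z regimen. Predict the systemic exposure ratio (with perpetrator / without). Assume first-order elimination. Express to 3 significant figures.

0.495

The CYP2C9 pathway (30% of clearance) is boosted to 4.4× activity: 0.3 × 4.4 = 1.32.
CYP2C19 (50%) and the residual 20% are unaffected.
CL_new/CL_old = 1.32 + 0.5 + 0.2 = 2.02.
Systemic exposure is inversely proportional to clearance, so the fold-change is 1 / 2.02 = 0.495.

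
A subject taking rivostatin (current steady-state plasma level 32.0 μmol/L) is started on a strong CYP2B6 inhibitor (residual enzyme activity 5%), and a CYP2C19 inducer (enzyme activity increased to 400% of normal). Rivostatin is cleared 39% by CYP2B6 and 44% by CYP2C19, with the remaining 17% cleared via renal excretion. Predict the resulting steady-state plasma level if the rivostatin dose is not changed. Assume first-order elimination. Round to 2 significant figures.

The CYP2B6 pathway (39% of clearance) drops to 0.05× activity: 0.39 × 0.05 = 0.0195.
The CYP2C19 pathway (44% of clearance) is boosted to 4× activity: 0.44 × 4 = 1.76.
Non-CYP routes (17%) are unchanged.
New clearance relative to baseline: 0.0195 + 1.76 + 0.17 = 1.9495.
Dividing the baseline by the relative clearance: 32.0 / 1.9495 = 16 μmol/L.

16 μmol/L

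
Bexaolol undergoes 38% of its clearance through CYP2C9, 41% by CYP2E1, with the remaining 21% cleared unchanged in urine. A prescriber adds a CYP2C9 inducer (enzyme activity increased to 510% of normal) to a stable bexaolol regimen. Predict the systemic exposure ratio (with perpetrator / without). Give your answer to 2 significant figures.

The CYP2C9 pathway (38% of clearance) increases to 5.1× activity: 0.38 × 5.1 = 1.938.
CYP2E1 (41%) and the residual 21% are unaffected.
New clearance relative to baseline: 1.938 + 0.41 + 0.21 = 2.558.
Systemic exposure is inversely proportional to clearance, so the fold-change is 1 / 2.558 = 0.39.

0.39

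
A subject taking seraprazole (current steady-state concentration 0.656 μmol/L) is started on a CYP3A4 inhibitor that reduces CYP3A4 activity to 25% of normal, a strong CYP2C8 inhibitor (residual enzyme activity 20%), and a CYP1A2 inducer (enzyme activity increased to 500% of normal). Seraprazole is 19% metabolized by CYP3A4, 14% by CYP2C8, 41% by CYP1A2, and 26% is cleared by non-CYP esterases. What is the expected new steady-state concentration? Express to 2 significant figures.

CYP3A4: 0.19 × 0.25 = 0.0475
CYP2C8: 0.14 × 0.2 = 0.028
CYP1A2: 0.41 × 5 = 2.05
Other: 0.26 (unchanged)
New clearance relative to baseline: 0.0475 + 0.028 + 2.05 + 0.26 = 2.3855.
Dividing the baseline by the relative clearance: 0.656 / 2.3855 = 0.27 μmol/L.

0.27 μmol/L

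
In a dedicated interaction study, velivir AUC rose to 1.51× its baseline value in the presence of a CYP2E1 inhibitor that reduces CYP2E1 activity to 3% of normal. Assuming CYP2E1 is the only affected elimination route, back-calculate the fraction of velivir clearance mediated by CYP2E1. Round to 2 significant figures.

0.35

Write x for the fraction cleared via CYP2E1. The observed AUC change means clearance fell to 1/1.51 = 0.6623 of baseline.
Only the CYP2E1 route changed, so 0.6623 = x·0.03 + (1 − x), giving x = 0.35.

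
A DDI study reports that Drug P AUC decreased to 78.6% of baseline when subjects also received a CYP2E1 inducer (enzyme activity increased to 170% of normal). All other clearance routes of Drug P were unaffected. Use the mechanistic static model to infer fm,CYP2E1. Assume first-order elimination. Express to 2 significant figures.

0.39

Write x for the fraction cleared via CYP2E1. The observed AUC change means clearance rose to 1/0.786 = 1.272 of baseline.
Only the CYP2E1 route changed, so 1.272 = x·1.7 + (1 − x), giving x = 0.39.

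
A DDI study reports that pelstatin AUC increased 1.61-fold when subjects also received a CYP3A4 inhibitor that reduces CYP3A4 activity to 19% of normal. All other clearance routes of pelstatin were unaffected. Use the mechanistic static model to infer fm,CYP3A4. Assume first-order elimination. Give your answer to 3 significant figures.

Let fm be the CYP3A4 fraction. New clearance relative to baseline = fm × 0.19 + (1 − fm).
AUC ratio = 1 / (new CL fraction), so new CL fraction = 1 / 1.61 = 0.6211.
fm × 0.19 + 1 − fm = 0.6211  ⇒  fm × (0.19 − 1) = −0.3789  ⇒  fm = 0.468.

0.468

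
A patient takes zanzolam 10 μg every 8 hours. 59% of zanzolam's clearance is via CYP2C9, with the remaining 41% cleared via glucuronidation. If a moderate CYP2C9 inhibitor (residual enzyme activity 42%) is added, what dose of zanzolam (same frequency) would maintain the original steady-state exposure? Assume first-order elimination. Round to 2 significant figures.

The CYP2C9 pathway (59% of clearance) drops to 0.42× activity: 0.59 × 0.42 = 0.2478.
The remaining 41% of clearance is unaffected.
CL_new/CL_old = 0.2478 + 0.41 = 0.6578.
Exposure is unchanged when dose changes in proportion to clearance. New dose = 10 μg × 0.6578 = 6.6 μg.

6.6 μg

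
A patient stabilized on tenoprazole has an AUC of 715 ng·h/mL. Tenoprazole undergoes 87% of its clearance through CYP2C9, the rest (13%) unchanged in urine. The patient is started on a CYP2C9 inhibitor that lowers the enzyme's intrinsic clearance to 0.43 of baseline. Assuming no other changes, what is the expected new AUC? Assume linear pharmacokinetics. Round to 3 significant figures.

1.42 × 10³ ng·h/mL

The CYP2C9 pathway (87% of clearance) drops to 0.43× activity: 0.87 × 0.43 = 0.3741.
Non-CYP routes (13%) are unchanged.
CL_new/CL_old = 0.3741 + 0.13 = 0.5041.
AUC ∝ 1/CL, so new value = 715 / 0.5041 = 1.42 × 10³ ng·h/mL.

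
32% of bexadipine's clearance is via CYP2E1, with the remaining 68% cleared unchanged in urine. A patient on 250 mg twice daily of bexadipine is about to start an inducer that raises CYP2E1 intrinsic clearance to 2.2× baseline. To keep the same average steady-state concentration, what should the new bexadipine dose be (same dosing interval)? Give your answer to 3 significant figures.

346 mg

The CYP2E1 pathway (32% of clearance) rises to 2.2× activity: 0.32 × 2.2 = 0.704.
The remaining 68% of clearance is unaffected.
Relative clearance = 0.704 + 0.68 = 1.384.
Exposure is unchanged when dose changes in proportion to clearance. New dose = 250 mg × 1.384 = 346 mg.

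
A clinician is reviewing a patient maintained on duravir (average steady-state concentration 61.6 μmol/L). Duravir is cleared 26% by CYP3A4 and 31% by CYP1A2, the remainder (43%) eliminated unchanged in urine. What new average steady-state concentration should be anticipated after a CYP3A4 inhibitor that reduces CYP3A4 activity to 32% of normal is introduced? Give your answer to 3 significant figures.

74.8 μmol/L

CYP3A4: 0.26 × 0.32 = 0.0832
CYP1A2: 0.31 (unchanged)
Other: 0.43 (unchanged)
Relative clearance = 0.0832 + 0.31 + 0.43 = 0.8232.
Average steady-state concentration ∝ 1/CL, so new value = 61.6 / 0.8232 = 74.8 μmol/L.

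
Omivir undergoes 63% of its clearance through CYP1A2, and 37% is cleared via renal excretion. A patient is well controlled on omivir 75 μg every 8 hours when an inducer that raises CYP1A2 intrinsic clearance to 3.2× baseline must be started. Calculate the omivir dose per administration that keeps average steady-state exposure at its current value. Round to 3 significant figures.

The CYP1A2 pathway (63% of clearance) rises to 3.2× activity: 0.63 × 3.2 = 2.016.
The remaining 37% of clearance is unaffected.
New clearance relative to baseline: 2.016 + 0.37 = 2.386.
Exposure is unchanged when dose changes in proportion to clearance. New dose = 75 μg × 2.386 = 179 μg.

179 μg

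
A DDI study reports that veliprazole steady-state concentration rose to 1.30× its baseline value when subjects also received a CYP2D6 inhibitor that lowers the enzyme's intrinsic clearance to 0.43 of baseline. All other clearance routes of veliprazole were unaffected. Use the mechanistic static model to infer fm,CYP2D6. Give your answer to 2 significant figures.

Write x for the fraction cleared via CYP2D6. The observed steady-state concentration change means clearance fell to 1/1.30 = 0.7692 of baseline.
Only the CYP2D6 route changed, so 0.7692 = x·0.43 + (1 − x), giving x = 0.40.

0.40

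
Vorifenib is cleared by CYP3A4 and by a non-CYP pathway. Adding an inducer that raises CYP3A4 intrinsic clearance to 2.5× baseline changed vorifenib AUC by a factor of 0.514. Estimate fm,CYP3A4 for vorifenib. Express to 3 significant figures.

0.630

CL'/CL = 1 / 0.514 = 1.946
2.5·fm + (1 − fm) = 1.946
fm = (1.946 − 1) / (2.5 − 1) = 0.630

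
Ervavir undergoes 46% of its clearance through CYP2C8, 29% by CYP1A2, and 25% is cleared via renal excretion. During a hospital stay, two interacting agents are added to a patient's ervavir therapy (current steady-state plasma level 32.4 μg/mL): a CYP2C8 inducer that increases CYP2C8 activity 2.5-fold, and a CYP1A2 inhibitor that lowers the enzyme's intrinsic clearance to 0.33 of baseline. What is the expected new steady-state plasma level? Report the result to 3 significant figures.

21.7 μg/mL

The CYP2C8 pathway (46% of clearance) is boosted to 2.5× activity: 0.46 × 2.5 = 1.15.
The CYP1A2 pathway (29% of clearance) drops to 0.33× activity: 0.29 × 0.33 = 0.0957.
The remaining 25% of clearance is unaffected.
Relative clearance = 1.15 + 0.0957 + 0.25 = 1.4957.
New steady-state plasma level = 32.4 / 1.4957 = 21.7 μg/mL (concentration scales inversely with clearance).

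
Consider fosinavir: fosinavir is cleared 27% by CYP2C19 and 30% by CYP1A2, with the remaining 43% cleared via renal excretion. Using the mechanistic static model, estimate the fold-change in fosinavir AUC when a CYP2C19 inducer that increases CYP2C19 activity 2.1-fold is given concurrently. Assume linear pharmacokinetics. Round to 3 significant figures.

CYP2C19: 0.27 × 2.1 = 0.567
CYP1A2: 0.3 (unchanged)
Other: 0.43 (unchanged)
New clearance relative to baseline: 0.567 + 0.3 + 0.43 = 1.297.
Since AUC ∝ 1/CL, the ratio is 1 / 1.297 = 0.771.

0.771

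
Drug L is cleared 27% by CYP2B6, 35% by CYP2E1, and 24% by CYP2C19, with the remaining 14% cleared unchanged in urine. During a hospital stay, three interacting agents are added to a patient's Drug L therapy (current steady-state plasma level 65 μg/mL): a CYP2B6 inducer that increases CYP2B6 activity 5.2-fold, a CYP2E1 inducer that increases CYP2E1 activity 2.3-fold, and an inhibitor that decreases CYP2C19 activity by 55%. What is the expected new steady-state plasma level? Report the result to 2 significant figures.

The CYP2B6 pathway (27% of clearance) increases to 5.2× activity: 0.27 × 5.2 = 1.404.
The CYP2E1 pathway (35% of clearance) increases to 2.3× activity: 0.35 × 2.3 = 0.805.
The CYP2C19 pathway (24% of clearance) falls to 0.45× activity: 0.24 × 0.45 = 0.108.
Non-CYP routes (14%) are unchanged.
CL_new/CL_old = 1.404 + 0.805 + 0.108 + 0.14 = 2.457.
New steady-state plasma level = 65 / 2.457 = 26 μg/mL (concentration scales inversely with clearance).

26 μg/mL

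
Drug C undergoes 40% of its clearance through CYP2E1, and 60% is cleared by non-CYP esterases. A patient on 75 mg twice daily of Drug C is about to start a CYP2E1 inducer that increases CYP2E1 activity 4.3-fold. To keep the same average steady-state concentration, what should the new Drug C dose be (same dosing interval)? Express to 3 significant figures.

174 mg

The CYP2E1 pathway (40% of clearance) increases to 4.3× activity: 0.4 × 4.3 = 1.72.
Non-CYP routes (60%) are unchanged.
CL_new/CL_old = 1.72 + 0.6 = 2.32.
To maintain the same steady-state level, dose must scale with clearance: new dose = 75 × 2.32 = 174 mg.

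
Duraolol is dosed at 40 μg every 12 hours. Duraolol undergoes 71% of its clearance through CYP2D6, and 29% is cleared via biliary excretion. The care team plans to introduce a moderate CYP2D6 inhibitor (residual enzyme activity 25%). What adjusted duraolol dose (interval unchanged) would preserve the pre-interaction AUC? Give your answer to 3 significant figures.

The CYP2D6 pathway (71% of clearance) falls to 0.25× activity: 0.71 × 0.25 = 0.1775.
The remaining 29% of clearance is unaffected.
CL_new/CL_old = 0.1775 + 0.29 = 0.4675.
Exposure is unchanged when dose changes in proportion to clearance. New dose = 40 μg × 0.4675 = 18.7 μg.

18.7 μg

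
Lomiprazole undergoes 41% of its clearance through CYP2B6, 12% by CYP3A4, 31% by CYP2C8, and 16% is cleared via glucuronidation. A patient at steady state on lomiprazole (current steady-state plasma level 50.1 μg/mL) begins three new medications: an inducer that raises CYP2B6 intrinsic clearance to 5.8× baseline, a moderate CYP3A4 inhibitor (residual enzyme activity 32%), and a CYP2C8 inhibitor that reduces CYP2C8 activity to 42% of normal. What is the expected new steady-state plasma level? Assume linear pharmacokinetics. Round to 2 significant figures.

The CYP2B6 pathway (41% of clearance) is boosted to 5.8× activity: 0.41 × 5.8 = 2.378.
The CYP3A4 pathway (12% of clearance) is reduced to 0.32× activity: 0.12 × 0.32 = 0.0384.
The CYP2C8 pathway (31% of clearance) is reduced to 0.42× activity: 0.31 × 0.42 = 0.1302.
Non-CYP routes (16%) are unchanged.
Relative clearance = 2.378 + 0.0384 + 0.1302 + 0.16 = 2.7066.
Steady-state plasma level ∝ 1/CL: new value = 50.1 / 2.7066 = 19 μg/mL.

19 μg/mL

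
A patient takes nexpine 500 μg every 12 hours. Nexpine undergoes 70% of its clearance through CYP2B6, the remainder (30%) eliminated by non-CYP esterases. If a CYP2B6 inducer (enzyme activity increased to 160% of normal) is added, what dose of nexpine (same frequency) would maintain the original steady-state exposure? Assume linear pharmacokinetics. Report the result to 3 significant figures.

710 μg

The CYP2B6 pathway (70% of clearance) is boosted to 1.6× activity: 0.7 × 1.6 = 1.12.
The remaining 30% of clearance is unaffected.
CL_new/CL_old = 1.12 + 0.3 = 1.42.
Exposure is unchanged when dose changes in proportion to clearance. New dose = 500 μg × 1.42 = 710 μg.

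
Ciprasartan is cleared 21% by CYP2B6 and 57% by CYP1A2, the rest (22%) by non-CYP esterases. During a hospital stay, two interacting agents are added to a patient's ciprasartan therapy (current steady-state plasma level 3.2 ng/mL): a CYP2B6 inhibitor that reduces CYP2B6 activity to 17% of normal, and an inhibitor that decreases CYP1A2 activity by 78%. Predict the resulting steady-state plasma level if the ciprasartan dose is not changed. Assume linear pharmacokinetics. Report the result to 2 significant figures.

8.4 ng/mL

The CYP2B6 pathway (21% of clearance) falls to 0.17× activity: 0.21 × 0.17 = 0.0357.
The CYP1A2 pathway (57% of clearance) is reduced to 0.22× activity: 0.57 × 0.22 = 0.1254.
Non-CYP routes (22%) are unchanged.
Relative clearance = 0.0357 + 0.1254 + 0.22 = 0.3811.
Steady-state plasma level ∝ 1/CL: new value = 3.2 / 0.3811 = 8.4 ng/mL.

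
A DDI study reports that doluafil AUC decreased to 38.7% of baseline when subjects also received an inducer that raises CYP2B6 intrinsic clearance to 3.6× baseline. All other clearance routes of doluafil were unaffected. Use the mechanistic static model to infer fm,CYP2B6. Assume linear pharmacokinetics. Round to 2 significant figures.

Call the CYP2B6 fraction fm. After the interaction, CL_new/CL_old = fm × 3.6 + (1 − fm).
AUC ratio = 1 / (new CL fraction), so new CL fraction = 1 / 0.387 = 2.584.
fm × 3.6 + 1 − fm = 2.584  ⇒  fm × (3.6 − 1) = 1.584  ⇒  fm = 0.61.

0.61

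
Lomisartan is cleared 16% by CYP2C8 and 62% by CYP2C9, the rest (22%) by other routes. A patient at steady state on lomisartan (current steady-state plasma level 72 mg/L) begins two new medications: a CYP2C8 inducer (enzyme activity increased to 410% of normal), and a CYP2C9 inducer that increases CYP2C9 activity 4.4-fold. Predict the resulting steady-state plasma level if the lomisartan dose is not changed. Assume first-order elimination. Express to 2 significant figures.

20 mg/L

The CYP2C8 pathway (16% of clearance) rises to 4.1× activity: 0.16 × 4.1 = 0.656.
The CYP2C9 pathway (62% of clearance) rises to 4.4× activity: 0.62 × 4.4 = 2.728.
The remaining 22% of clearance is unaffected.
CL_new/CL_old = 0.656 + 2.728 + 0.22 = 3.604.
Steady-state plasma level ∝ 1/CL: new value = 72 / 3.604 = 20 mg/L.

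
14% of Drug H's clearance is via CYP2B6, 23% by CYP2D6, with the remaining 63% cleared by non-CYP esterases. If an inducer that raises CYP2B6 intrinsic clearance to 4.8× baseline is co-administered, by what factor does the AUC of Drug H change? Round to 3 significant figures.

The CYP2B6 pathway (14% of clearance) rises to 4.8× activity: 0.14 × 4.8 = 0.672.
CYP2D6 (23%) and the residual 63% are unaffected.
New clearance relative to baseline: 0.672 + 0.23 + 0.63 = 1.532.
Since AUC ∝ 1/CL, the ratio is 1 / 1.532 = 0.653.

0.653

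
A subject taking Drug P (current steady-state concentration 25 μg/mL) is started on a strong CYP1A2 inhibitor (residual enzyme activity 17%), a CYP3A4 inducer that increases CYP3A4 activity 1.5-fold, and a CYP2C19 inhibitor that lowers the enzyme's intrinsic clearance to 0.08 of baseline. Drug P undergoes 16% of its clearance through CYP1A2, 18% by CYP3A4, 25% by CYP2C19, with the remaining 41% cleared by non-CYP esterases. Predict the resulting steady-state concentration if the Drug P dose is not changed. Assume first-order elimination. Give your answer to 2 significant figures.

34 μg/mL

The CYP1A2 pathway (16% of clearance) is reduced to 0.17× activity: 0.16 × 0.17 = 0.0272.
The CYP3A4 pathway (18% of clearance) increases to 1.5× activity: 0.18 × 1.5 = 0.27.
The CYP2C19 pathway (25% of clearance) drops to 0.08× activity: 0.25 × 0.08 = 0.02.
Non-CYP routes (41%) are unchanged.
Relative clearance = 0.0272 + 0.27 + 0.02 + 0.41 = 0.7272.
Steady-state concentration ∝ 1/CL: new value = 25 / 0.7272 = 34 μg/mL.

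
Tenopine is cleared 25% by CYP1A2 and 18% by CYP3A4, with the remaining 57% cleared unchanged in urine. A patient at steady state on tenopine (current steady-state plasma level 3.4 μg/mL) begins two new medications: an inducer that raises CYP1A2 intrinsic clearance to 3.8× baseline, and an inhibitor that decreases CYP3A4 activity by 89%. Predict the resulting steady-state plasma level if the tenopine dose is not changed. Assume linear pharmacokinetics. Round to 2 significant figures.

CYP1A2: 0.25 × 3.8 = 0.95
CYP3A4: 0.18 × 0.11 = 0.0198
Other: 0.57 (unchanged)
Relative clearance = 0.95 + 0.0198 + 0.57 = 1.5398.
Dividing the baseline by the relative clearance: 3.4 / 1.5398 = 2.2 μg/mL.

2.2 μg/mL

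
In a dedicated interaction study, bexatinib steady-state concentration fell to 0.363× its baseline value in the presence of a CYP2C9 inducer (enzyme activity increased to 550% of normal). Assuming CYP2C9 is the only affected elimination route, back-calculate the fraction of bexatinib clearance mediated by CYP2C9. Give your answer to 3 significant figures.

Write x for the fraction cleared via CYP2C9. The observed steady-state concentration change means clearance rose to 1/0.363 = 2.755 of baseline.
Setting x·5.5 + (1 − x) = 2.755 and solving: x = (2.755 − 1)/(5.5 − 1) = 0.390.

0.390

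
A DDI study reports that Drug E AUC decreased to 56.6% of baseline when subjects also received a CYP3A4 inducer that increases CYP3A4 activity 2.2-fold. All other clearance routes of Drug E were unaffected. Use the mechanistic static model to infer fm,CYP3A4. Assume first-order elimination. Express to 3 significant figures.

0.639

Let fm be the CYP3A4 fraction. New clearance relative to baseline = fm × 2.2 + (1 − fm).
AUC ratio = 1 / (new CL fraction), so new CL fraction = 1 / 0.566 = 1.767.
fm × 2.2 + 1 − fm = 1.767  ⇒  fm × (2.2 − 1) = 0.7668  ⇒  fm = 0.639.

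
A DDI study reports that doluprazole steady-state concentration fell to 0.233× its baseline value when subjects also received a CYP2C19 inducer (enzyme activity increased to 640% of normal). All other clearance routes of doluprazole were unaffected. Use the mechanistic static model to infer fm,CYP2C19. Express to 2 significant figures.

0.61

Let fm be the CYP2C19 fraction. New clearance relative to baseline = fm × 6.4 + (1 − fm).
Steady-state concentration ratio = 1 / (new CL fraction), so new CL fraction = 1 / 0.233 = 4.292.
fm × 6.4 + 1 − fm = 4.292  ⇒  fm × (6.4 − 1) = 3.292  ⇒  fm = 0.61.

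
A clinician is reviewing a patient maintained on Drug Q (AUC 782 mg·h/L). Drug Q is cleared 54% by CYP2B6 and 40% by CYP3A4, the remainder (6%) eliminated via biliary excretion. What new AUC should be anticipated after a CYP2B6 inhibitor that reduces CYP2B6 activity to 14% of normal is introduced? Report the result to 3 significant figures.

The CYP2B6 pathway (54% of clearance) falls to 0.14× activity: 0.54 × 0.14 = 0.0756.
CYP3A4 (40%) and the residual 6% are unaffected.
Relative clearance = 0.0756 + 0.4 + 0.06 = 0.5356.
AUC ∝ 1/CL, so new value = 782 / 0.5356 = 1.46 × 10³ mg·h/L.

1.46 × 10³ mg·h/L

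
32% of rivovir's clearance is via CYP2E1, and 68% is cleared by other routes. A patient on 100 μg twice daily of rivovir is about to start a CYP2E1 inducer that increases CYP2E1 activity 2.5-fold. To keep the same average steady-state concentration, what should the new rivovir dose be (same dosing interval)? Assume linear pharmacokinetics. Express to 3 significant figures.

The CYP2E1 pathway (32% of clearance) is boosted to 2.5× activity: 0.32 × 2.5 = 0.8.
Non-CYP routes (68%) are unchanged.
CL_new/CL_old = 0.8 + 0.68 = 1.48.
Exposure is unchanged when dose changes in proportion to clearance. New dose = 100 μg × 1.48 = 148 μg.

148 μg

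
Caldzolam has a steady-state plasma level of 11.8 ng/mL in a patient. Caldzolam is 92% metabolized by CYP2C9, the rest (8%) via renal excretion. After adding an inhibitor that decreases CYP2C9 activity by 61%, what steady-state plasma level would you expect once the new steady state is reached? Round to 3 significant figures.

26.9 ng/mL

The CYP2C9 pathway (92% of clearance) drops to 0.39× activity: 0.92 × 0.39 = 0.3588.
The remaining 8% of clearance is unaffected.
CL_new/CL_old = 0.3588 + 0.08 = 0.4388.
With dosing unchanged, steady-state plasma level scales as 1/CL: 11.8 / 0.4388 = 26.9 ng/mL.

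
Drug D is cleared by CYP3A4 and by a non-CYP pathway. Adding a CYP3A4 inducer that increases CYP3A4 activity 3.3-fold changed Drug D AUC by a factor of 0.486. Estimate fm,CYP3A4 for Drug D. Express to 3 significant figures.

0.460

Let x = fm,CYP3A4. Because AUC ∝ 1/CL, relative clearance rose to 1/0.486 = 2.058.
Only the CYP3A4 route changed, so 2.058 = x·3.3 + (1 − x), giving x = 0.460.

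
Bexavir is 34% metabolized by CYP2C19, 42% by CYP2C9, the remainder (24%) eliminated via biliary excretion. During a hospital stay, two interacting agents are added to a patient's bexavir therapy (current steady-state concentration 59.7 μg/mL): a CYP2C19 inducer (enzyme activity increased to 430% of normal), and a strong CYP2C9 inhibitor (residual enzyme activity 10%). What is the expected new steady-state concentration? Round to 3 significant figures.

CYP2C19: 0.34 × 4.3 = 1.462
CYP2C9: 0.42 × 0.1 = 0.042
Other: 0.24 (unchanged)
CL_new/CL_old = 1.462 + 0.042 + 0.24 = 1.744.
New steady-state concentration = 59.7 / 1.744 = 34.2 μg/mL (concentration scales inversely with clearance).

34.2 μg/mL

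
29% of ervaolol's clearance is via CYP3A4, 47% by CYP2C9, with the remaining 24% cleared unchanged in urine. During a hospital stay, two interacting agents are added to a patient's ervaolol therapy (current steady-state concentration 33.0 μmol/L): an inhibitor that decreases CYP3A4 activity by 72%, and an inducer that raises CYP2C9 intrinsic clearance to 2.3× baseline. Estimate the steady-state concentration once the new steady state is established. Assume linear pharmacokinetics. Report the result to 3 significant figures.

The CYP3A4 pathway (29% of clearance) falls to 0.28× activity: 0.29 × 0.28 = 0.0812.
The CYP2C9 pathway (47% of clearance) rises to 2.3× activity: 0.47 × 2.3 = 1.081.
Non-CYP routes (24%) are unchanged.
New clearance relative to baseline: 0.0812 + 1.081 + 0.24 = 1.4022.
New steady-state concentration = 33.0 / 1.4022 = 23.5 μmol/L (concentration scales inversely with clearance).

23.5 μmol/L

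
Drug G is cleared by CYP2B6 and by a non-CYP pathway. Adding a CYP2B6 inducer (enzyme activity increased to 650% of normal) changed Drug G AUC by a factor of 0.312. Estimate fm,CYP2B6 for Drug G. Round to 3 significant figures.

Write x for the fraction cleared via CYP2B6. The observed AUC change means clearance rose to 1/0.312 = 3.205 of baseline.
Only the CYP2B6 route changed, so 3.205 = x·6.5 + (1 − x), giving x = 0.401.

0.401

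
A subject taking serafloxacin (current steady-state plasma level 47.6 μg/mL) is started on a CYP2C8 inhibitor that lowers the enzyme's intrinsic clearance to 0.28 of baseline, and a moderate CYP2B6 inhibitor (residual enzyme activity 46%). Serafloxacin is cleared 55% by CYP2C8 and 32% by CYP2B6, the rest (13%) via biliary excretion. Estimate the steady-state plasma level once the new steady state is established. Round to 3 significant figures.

110 μg/mL

CYP2C8: 0.55 × 0.28 = 0.154
CYP2B6: 0.32 × 0.46 = 0.1472
Other: 0.13 (unchanged)
New clearance relative to baseline: 0.154 + 0.1472 + 0.13 = 0.4312.
Dividing the baseline by the relative clearance: 47.6 / 0.4312 = 110 μg/mL.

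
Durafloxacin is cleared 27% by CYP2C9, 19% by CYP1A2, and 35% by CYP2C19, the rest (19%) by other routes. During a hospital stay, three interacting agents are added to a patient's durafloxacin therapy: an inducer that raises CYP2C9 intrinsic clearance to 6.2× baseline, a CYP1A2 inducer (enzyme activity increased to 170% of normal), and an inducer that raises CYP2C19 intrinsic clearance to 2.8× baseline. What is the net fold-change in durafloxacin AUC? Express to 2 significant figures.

The CYP2C9 pathway (27% of clearance) increases to 6.2× activity: 0.27 × 6.2 = 1.674.
The CYP1A2 pathway (19% of clearance) rises to 1.7× activity: 0.19 × 1.7 = 0.323.
The CYP2C19 pathway (35% of clearance) rises to 2.8× activity: 0.35 × 2.8 = 0.98.
Non-CYP routes (19%) are unchanged.
CL_new/CL_old = 1.674 + 0.323 + 0.98 + 0.19 = 3.167.
Because AUC varies inversely with clearance, the combined effect is 1 / 3.167 = 0.32.

0.32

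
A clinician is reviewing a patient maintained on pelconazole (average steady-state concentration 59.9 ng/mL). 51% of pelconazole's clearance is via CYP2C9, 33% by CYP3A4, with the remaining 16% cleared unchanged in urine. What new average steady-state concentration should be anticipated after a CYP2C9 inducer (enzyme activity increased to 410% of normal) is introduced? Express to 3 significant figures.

23.2 ng/mL

The CYP2C9 pathway (51% of clearance) is boosted to 4.1× activity: 0.51 × 4.1 = 2.091.
CYP3A4 (33%) and the residual 16% are unaffected.
Relative clearance = 2.091 + 0.33 + 0.16 = 2.581.
New average steady-state concentration = baseline ÷ relative clearance = 59.9 / 2.581 = 23.2 ng/mL.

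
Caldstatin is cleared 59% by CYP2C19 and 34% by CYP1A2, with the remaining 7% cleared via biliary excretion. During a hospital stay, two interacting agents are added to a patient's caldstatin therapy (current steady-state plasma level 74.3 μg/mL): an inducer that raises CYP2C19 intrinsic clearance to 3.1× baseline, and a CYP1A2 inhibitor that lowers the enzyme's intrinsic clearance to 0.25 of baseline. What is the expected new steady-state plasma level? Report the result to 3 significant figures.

CYP2C19: 0.59 × 3.1 = 1.829
CYP1A2: 0.34 × 0.25 = 0.085
Other: 0.07 (unchanged)
Relative clearance = 1.829 + 0.085 + 0.07 = 1.984.
New steady-state plasma level = 74.3 / 1.984 = 37.4 μg/mL (concentration scales inversely with clearance).

37.4 μg/mL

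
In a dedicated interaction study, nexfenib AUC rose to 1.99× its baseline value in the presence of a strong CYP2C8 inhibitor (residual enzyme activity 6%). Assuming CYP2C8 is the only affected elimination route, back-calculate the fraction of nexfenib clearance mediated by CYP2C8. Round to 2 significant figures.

0.53

Let x = fm,CYP2C8. Because AUC ∝ 1/CL, relative clearance fell to 1/1.99 = 0.5025.
Setting x·0.06 + (1 − x) = 0.5025 and solving: x = (0.5025 − 1)/(0.06 − 1) = 0.53.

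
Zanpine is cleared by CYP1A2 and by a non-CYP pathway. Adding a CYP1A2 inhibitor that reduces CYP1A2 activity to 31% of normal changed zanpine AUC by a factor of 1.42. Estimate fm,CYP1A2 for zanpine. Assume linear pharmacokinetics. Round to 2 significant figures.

Call the CYP1A2 fraction fm. After the interaction, CL_new/CL_old = fm × 0.31 + (1 − fm).
AUC ratio = 1 / (new CL fraction), so new CL fraction = 1 / 1.42 = 0.7042.
fm × 0.31 + 1 − fm = 0.7042  ⇒  fm × (0.31 − 1) = −0.2958  ⇒  fm = 0.43.

0.43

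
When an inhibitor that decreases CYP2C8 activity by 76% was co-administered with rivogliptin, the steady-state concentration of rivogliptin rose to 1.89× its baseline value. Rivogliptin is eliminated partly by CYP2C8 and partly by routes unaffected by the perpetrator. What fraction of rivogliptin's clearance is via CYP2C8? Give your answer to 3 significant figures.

0.620

Call the CYP2C8 fraction fm. After the interaction, CL_new/CL_old = fm × 0.24 + (1 − fm).
Steady-state concentration ratio = 1 / (new CL fraction), so new CL fraction = 1 / 1.89 = 0.5291.
fm × 0.24 + 1 − fm = 0.5291  ⇒  fm × (0.24 − 1) = −0.4709  ⇒  fm = 0.620.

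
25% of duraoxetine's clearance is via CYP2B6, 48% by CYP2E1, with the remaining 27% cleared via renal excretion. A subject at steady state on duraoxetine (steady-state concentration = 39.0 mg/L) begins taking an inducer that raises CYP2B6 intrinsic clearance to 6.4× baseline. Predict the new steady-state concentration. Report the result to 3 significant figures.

The CYP2B6 pathway (25% of clearance) increases to 6.4× activity: 0.25 × 6.4 = 1.6.
CYP2E1 (48%) and the residual 27% are unaffected.
CL_new/CL_old = 1.6 + 0.48 + 0.27 = 2.35.
With dosing unchanged, steady-state concentration scales as 1/CL: 39.0 / 2.35 = 16.6 mg/L.

16.6 mg/L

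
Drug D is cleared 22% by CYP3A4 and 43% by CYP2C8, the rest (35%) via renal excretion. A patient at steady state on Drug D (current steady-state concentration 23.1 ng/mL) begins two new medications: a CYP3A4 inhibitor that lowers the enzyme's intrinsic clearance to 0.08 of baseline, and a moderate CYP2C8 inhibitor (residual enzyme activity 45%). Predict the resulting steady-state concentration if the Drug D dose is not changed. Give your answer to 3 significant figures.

41.2 ng/mL

The CYP3A4 pathway (22% of clearance) drops to 0.08× activity: 0.22 × 0.08 = 0.0176.
The CYP2C8 pathway (43% of clearance) drops to 0.45× activity: 0.43 × 0.45 = 0.1935.
Non-CYP routes (35%) are unchanged.
New clearance relative to baseline: 0.0176 + 0.1935 + 0.35 = 0.5611.
Steady-state concentration ∝ 1/CL: new value = 23.1 / 0.5611 = 41.2 ng/mL.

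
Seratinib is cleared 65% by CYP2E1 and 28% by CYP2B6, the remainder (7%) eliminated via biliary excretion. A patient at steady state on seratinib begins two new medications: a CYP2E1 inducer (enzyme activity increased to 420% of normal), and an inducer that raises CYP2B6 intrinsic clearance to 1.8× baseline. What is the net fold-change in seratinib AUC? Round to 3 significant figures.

0.303

CYP2E1: 0.65 × 4.2 = 2.73
CYP2B6: 0.28 × 1.8 = 0.504
Other: 0.07 (unchanged)
CL_new/CL_old = 2.73 + 0.504 + 0.07 = 3.304.
Net AUC ratio = 1 / 3.304 = 0.303.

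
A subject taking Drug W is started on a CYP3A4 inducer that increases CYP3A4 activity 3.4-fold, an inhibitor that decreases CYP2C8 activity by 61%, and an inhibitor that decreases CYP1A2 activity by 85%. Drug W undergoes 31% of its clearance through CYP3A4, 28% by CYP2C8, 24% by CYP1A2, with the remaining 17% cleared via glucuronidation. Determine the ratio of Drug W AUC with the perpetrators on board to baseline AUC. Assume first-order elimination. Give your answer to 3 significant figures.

0.730

CYP3A4: 0.31 × 3.4 = 1.054
CYP2C8: 0.28 × 0.39 = 0.1092
CYP1A2: 0.24 × 0.15 = 0.036
Other: 0.17 (unchanged)
Relative clearance = 1.054 + 0.1092 + 0.036 + 0.17 = 1.3692.
AUC ∝ 1/CL: fold-change = 1 / 1.3692 = 0.730.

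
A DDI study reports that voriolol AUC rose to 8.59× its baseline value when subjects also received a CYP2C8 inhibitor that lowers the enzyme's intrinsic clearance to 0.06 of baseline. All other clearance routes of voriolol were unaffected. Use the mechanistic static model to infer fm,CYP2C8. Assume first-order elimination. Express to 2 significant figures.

0.94

CL'/CL = 1 / 8.59 = 0.1164
0.06·fm + (1 − fm) = 0.1164
fm = (0.1164 − 1) / (0.06 − 1) = 0.94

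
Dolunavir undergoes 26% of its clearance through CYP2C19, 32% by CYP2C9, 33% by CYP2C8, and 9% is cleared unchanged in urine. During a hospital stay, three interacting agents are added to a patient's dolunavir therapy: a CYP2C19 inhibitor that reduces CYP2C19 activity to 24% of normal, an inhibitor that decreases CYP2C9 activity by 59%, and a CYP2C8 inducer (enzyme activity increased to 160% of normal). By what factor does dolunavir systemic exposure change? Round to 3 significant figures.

The CYP2C19 pathway (26% of clearance) falls to 0.24× activity: 0.26 × 0.24 = 0.0624.
The CYP2C9 pathway (32% of clearance) falls to 0.41× activity: 0.32 × 0.41 = 0.1312.
The CYP2C8 pathway (33% of clearance) increases to 1.6× activity: 0.33 × 1.6 = 0.528.
Non-CYP routes (9%) are unchanged.
Relative clearance = 0.0624 + 0.1312 + 0.528 + 0.09 = 0.8116.
Systemic exposure ∝ 1/CL: fold-change = 1 / 0.8116 = 1.23.

1.23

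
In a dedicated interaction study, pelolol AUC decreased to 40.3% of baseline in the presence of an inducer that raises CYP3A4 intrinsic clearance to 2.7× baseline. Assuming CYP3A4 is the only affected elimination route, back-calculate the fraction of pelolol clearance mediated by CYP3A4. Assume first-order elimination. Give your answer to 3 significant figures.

0.871

Let x = fm,CYP3A4. Because AUC ∝ 1/CL, relative clearance rose to 1/0.403 = 2.481.
Setting x·2.7 + (1 − x) = 2.481 and solving: x = (2.481 − 1)/(2.7 − 1) = 0.871.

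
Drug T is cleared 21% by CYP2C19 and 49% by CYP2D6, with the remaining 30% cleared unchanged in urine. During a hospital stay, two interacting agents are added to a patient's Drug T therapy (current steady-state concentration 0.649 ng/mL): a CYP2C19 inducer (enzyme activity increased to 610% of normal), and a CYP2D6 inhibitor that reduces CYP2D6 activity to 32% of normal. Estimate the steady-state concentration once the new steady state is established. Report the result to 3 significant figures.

0.373 ng/mL

The CYP2C19 pathway (21% of clearance) is boosted to 6.1× activity: 0.21 × 6.1 = 1.281.
The CYP2D6 pathway (49% of clearance) falls to 0.32× activity: 0.49 × 0.32 = 0.1568.
The remaining 30% of clearance is unaffected.
CL_new/CL_old = 1.281 + 0.1568 + 0.3 = 1.7378.
Steady-state concentration ∝ 1/CL: new value = 0.649 / 1.7378 = 0.373 ng/mL.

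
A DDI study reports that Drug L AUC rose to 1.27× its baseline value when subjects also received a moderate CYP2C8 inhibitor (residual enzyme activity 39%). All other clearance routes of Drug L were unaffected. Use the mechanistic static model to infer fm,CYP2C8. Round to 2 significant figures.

0.35

Call the CYP2C8 fraction fm. After the interaction, CL_new/CL_old = fm × 0.39 + (1 − fm).
AUC ratio = 1 / (new CL fraction), so new CL fraction = 1 / 1.27 = 0.7874.
fm × 0.39 + 1 − fm = 0.7874  ⇒  fm × (0.39 − 1) = −0.2126  ⇒  fm = 0.35.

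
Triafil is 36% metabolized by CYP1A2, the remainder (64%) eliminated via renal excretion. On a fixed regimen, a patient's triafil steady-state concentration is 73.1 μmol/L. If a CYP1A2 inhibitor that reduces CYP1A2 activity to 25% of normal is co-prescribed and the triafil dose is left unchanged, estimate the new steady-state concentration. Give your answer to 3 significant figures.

The CYP1A2 pathway (36% of clearance) drops to 0.25× activity: 0.36 × 0.25 = 0.09.
The remaining 64% of clearance is unaffected.
New clearance relative to baseline: 0.09 + 0.64 = 0.73.
Steady-state concentration ∝ 1/CL, so new value = 73.1 / 0.73 = 100 μmol/L.

100 μmol/L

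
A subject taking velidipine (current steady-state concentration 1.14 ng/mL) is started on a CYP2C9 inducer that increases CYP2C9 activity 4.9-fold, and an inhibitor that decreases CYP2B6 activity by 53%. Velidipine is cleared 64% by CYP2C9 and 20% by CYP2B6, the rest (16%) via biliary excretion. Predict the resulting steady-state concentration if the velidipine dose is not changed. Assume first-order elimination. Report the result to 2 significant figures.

0.34 ng/mL

The CYP2C9 pathway (64% of clearance) increases to 4.9× activity: 0.64 × 4.9 = 3.136.
The CYP2B6 pathway (20% of clearance) falls to 0.47× activity: 0.2 × 0.47 = 0.094.
Non-CYP routes (16%) are unchanged.
New clearance relative to baseline: 3.136 + 0.094 + 0.16 = 3.39.
New steady-state concentration = 1.14 / 3.39 = 0.34 ng/mL (concentration scales inversely with clearance).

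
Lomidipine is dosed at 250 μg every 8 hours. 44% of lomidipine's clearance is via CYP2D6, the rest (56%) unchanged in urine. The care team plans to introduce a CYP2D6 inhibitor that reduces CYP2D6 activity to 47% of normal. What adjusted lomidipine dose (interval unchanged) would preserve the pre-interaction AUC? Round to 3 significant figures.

The CYP2D6 pathway (44% of clearance) is reduced to 0.47× activity: 0.44 × 0.47 = 0.2068.
Non-CYP routes (56%) are unchanged.
CL_new/CL_old = 0.2068 + 0.56 = 0.7668.
Css,avg = (dose rate)/CL, so holding Css fixed requires dose ∝ CL: 250 × 0.7668 = 192 μg.

192 μg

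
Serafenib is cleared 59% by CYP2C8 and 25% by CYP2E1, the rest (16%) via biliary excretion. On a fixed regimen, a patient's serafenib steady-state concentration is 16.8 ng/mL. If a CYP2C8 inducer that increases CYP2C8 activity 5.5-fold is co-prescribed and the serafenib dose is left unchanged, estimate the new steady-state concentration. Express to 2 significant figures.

4.6 ng/mL

The CYP2C8 pathway (59% of clearance) increases to 5.5× activity: 0.59 × 5.5 = 3.245.
CYP2E1 (25%) and the residual 16% are unaffected.
Relative clearance = 3.245 + 0.25 + 0.16 = 3.655.
New steady-state concentration = baseline ÷ relative clearance = 16.8 / 3.655 = 4.6 ng/mL.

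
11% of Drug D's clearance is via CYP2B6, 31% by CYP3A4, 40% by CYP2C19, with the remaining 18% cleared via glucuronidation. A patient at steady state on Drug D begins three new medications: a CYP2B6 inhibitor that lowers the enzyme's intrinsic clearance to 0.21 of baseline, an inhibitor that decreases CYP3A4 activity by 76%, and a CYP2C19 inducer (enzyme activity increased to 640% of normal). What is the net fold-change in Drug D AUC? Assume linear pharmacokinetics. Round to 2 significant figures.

0.35

The CYP2B6 pathway (11% of clearance) is reduced to 0.21× activity: 0.11 × 0.21 = 0.0231.
The CYP3A4 pathway (31% of clearance) falls to 0.24× activity: 0.31 × 0.24 = 0.0744.
The CYP2C19 pathway (40% of clearance) rises to 6.4× activity: 0.4 × 6.4 = 2.56.
The remaining 18% of clearance is unaffected.
CL_new/CL_old = 0.0231 + 0.0744 + 2.56 + 0.18 = 2.8375.
Because AUC varies inversely with clearance, the combined effect is 1 / 2.8375 = 0.35.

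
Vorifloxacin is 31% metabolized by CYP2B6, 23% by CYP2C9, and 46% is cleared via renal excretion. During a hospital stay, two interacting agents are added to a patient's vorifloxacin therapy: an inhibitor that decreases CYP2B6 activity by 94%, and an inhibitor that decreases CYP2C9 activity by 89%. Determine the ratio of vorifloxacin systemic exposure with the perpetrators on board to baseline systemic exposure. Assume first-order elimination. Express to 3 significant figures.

The CYP2B6 pathway (31% of clearance) is reduced to 0.06× activity: 0.31 × 0.06 = 0.0186.
The CYP2C9 pathway (23% of clearance) is reduced to 0.11× activity: 0.23 × 0.11 = 0.0253.
The remaining 46% of clearance is unaffected.
New clearance relative to baseline: 0.0186 + 0.0253 + 0.46 = 0.5039.
Because systemic exposure varies inversely with clearance, the combined effect is 1 / 0.5039 = 1.98.

1.98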